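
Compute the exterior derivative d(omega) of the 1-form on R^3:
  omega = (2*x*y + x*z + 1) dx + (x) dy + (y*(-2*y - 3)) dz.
d(omega) = (1 - 2*x) dx ∧ dy + (-x) dx ∧ dz + (-4*y - 3) dy ∧ dz

For a 1-form omega = sum_i f_i dx_i, the exterior derivative is
  d(omega) = sum_{i < j} (∂f_j/∂x_i - ∂f_i/∂x_j) dx_i ∧ dx_j.
  coefficient of dx ∧ dy: ∂f_2/∂x - ∂f_1/∂y = ∂(x)/∂x - ∂(2*x*y + x*z + 1)/∂y = 1 - 2*x
  coefficient of dx ∧ dz: ∂f_3/∂x - ∂f_1/∂z = ∂(y*(-2*y - 3))/∂x - ∂(2*x*y + x*z + 1)/∂z = -x
  coefficient of dy ∧ dz: ∂f_3/∂y - ∂f_2/∂z = ∂(y*(-2*y - 3))/∂y - ∂(x)/∂z = -4*y - 3
Assembling: d(omega) = (1 - 2*x) dx ∧ dy + (-x) dx ∧ dz + (-4*y - 3) dy ∧ dz.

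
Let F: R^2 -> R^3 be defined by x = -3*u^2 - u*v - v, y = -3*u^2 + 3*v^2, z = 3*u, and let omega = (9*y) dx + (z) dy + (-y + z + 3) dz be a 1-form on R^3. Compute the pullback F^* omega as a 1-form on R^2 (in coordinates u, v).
F^* omega = (162*u^3 + 27*u^2*v - 9*u^2 - 162*u*v^2 + 9*u - 27*v^3 - 9*v^2 + 9) du + (27*u^3 + 27*u^2 - 27*u*v^2 + 18*u*v - 27*v^2) dv

Using F^*(f dg) = (f ∘ F) d(g ∘ F), substitute each coordinate x_i by F_i(u, v) in f_i, and replace dx_i by d F_i = (∂F_i/∂u) du + (∂F_i/∂v) dv.
  For the x component: f_1(F) = -27*u^2 + 27*v^2; d F_1 = (-6*u - v) du + (-u - 1) dv
  For the y component: f_2(F) = 3*u; d F_2 = (-6*u) du + (6*v) dv
  For the z component: f_3(F) = 3*u^2 + 3*u - 3*v^2 + 3; d F_3 = (3) du + (0) dv
Combining and collecting du, dv coefficients:
  coeff of du: 162*u^3 + 27*u^2*v - 9*u^2 - 162*u*v^2 + 9*u - 27*v^3 - 9*v^2 + 9
  coeff of dv: 27*u^3 + 27*u^2 - 27*u*v^2 + 18*u*v - 27*v^2
F^* omega = (162*u^3 + 27*u^2*v - 9*u^2 - 162*u*v^2 + 9*u - 27*v^3 - 9*v^2 + 9) du + (27*u^3 + 27*u^2 - 27*u*v^2 + 18*u*v - 27*v^2) dv.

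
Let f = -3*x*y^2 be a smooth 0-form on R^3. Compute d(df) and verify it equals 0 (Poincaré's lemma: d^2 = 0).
d(df) = 0

Step 1: df = sum_i (∂f/∂x_i) dx_i = (-3*y^2) dx + (-6*x*y) dy + (0) dz.
Step 2: Apply d again. Using the 1-form formula, the coefficient of dx ∧ dy in d(df) is ∂^2 f/∂x ∂y - ∂^2 f/∂y ∂x = (-6*y) - (-6*y) = 0 (equality of mixed partials for smooth f).
Similarly for dx ∧ dz and dy ∧ dz — all coefficients vanish. So d(df) = 0.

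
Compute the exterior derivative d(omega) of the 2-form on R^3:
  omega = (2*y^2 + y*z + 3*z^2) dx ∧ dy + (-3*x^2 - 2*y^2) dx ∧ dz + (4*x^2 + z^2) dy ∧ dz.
d(omega) = (8*x + 5*y + 6*z) dx ∧ dy ∧ dz

For a 2-form omega = sum_{i<j} g_{ij} dx_i ∧ dx_j, the exterior derivative is
  d(omega) = sum_{i<j} d(g_{ij}) ∧ dx_i ∧ dx_j = sum_{i<j, k} (∂g_{ij}/∂x_k) dx_k ∧ dx_i ∧ dx_j.
Expand each term, using dx_k ∧ dx_i ∧ dx_j = sgn(permutation) dx_{(a)} ∧ dx_{(b)} ∧ dx_{(c)} with (a < b < c) sorted:
  d(2*y^2 + y*z + 3*z^2) includes (∂/∂z)(2*y^2 + y*z + 3*z^2) dz = (y + 6*z) dz, which multiplied by dx ∧ dy gives (y + 6*z) dx ∧ dy ∧ dz
  d(-3*x^2 - 2*y^2) includes (∂/∂y)(-3*x^2 - 2*y^2) dy = (-4*y) dy, which multiplied by dx ∧ dz gives (4*y) dx ∧ dy ∧ dz
  d(4*x^2 + z^2) includes (∂/∂x)(4*x^2 + z^2) dx = (8*x) dx, which multiplied by dy ∧ dz gives (8*x) dx ∧ dy ∧ dz
Collecting like 3-forms: d(omega) = (8*x + 5*y + 6*z) dx ∧ dy ∧ dz.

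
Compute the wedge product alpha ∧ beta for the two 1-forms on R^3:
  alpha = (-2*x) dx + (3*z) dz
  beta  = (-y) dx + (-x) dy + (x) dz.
alpha ∧ beta = (2*x^2) dx ∧ dy + (-2*x^2 + 3*y*z) dx ∧ dz + (3*x*z) dy ∧ dz

Distribute the wedge, using dx_i ∧ dx_j = -dx_j ∧ dx_i and dx_i ∧ dx_i = 0. For each pair (i, j) with i < j, the coefficient of dx_i ∧ dx_j in alpha ∧ beta is (alpha_i * beta_j - alpha_j * beta_i). Collecting: alpha ∧ beta = (2*x^2) dx ∧ dy + (-2*x^2 + 3*y*z) dx ∧ dz + (3*x*z) dy ∧ dz.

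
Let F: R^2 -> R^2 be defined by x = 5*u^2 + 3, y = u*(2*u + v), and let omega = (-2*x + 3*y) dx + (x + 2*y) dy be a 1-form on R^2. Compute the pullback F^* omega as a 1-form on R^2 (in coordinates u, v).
F^* omega = (-4*u^3 + 47*u^2*v + 2*u*v^2 - 48*u + 3*v) du + (u*(9*u^2 + 2*u*v + 3)) dv

Using F^*(f dg) = (f ∘ F) d(g ∘ F), substitute each coordinate x_i by F_i(u, v) in f_i, and replace dx_i by d F_i = (∂F_i/∂u) du + (∂F_i/∂v) dv.
  For the x component: f_1(F) = -4*u^2 + 3*u*v - 6; d F_1 = (10*u) du + (0) dv
  For the y component: f_2(F) = 9*u^2 + 2*u*v + 3; d F_2 = (4*u + v) du + (u) dv
Combining and collecting du, dv coefficients:
  coeff of du: -4*u^3 + 47*u^2*v + 2*u*v^2 - 48*u + 3*v
  coeff of dv: u*(9*u^2 + 2*u*v + 3)
F^* omega = (-4*u^3 + 47*u^2*v + 2*u*v^2 - 48*u + 3*v) du + (u*(9*u^2 + 2*u*v + 3)) dv.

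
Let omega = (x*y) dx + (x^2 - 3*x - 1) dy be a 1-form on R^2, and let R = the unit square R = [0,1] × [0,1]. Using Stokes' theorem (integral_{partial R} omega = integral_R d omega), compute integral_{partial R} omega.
integral_(partial R) omega = -5/2

Stokes: integral_partial_R omega = integral_R d omega with d omega = (∂Q/∂x - ∂P/∂y) dx ∧ dy.
  ∂Q/∂x = 2*x - 3
  ∂P/∂y = x
  integrand = ∂Q/∂x - ∂P/∂y = x - 3.
Integrating over R: integral_0^1 integral_0^1 (x - 3) dx dy = -5/2.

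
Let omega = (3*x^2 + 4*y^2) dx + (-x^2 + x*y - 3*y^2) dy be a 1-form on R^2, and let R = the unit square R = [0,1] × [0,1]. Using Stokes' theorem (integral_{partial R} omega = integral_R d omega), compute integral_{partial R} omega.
integral_(partial R) omega = -9/2

Stokes: integral_partial_R omega = integral_R d omega with d omega = (∂Q/∂x - ∂P/∂y) dx ∧ dy.
  ∂Q/∂x = -2*x + y
  ∂P/∂y = 8*y
  integrand = ∂Q/∂x - ∂P/∂y = -2*x - 7*y.
Integrating over R: integral_0^1 integral_0^1 (-2*x - 7*y) dx dy = -9/2.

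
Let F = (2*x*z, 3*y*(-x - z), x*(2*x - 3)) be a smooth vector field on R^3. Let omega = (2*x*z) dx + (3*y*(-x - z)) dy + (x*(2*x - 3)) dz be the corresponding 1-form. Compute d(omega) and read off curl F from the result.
d(omega) = (3*y) dy ∧ dz + (3 - 2*x) dz ∧ dx + (-3*y) dx ∧ dy; curl F = (3*y, 3 - 2*x, -3*y)

d omega = sum_{i<j} (∂f_j/∂x_i - ∂f_i/∂x_j) dx_i ∧ dx_j. Under the identification (dy ∧ dz, dz ∧ dx, dx ∧ dy) ↔ (e_x, e_y, e_z), the coefficients are exactly the components of curl F. Compute:
  ∂R/∂y - ∂Q/∂z = (0) - (-3*y) = 3*y
  ∂P/∂z - ∂R/∂x = (2*x) - (4*x - 3) = 3 - 2*x
  ∂Q/∂x - ∂P/∂y = (-3*y) - (0) = -3*y.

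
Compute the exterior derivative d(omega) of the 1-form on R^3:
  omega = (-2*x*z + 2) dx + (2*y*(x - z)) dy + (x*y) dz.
d(omega) = (2*y) dx ∧ dy + (2*x + y) dx ∧ dz + (x + 2*y) dy ∧ dz

For a 1-form omega = sum_i f_i dx_i, the exterior derivative is
  d(omega) = sum_{i < j} (∂f_j/∂x_i - ∂f_i/∂x_j) dx_i ∧ dx_j.
  coefficient of dx ∧ dy: ∂f_2/∂x - ∂f_1/∂y = ∂(2*y*(x - z))/∂x - ∂(-2*x*z + 2)/∂y = 2*y
  coefficient of dx ∧ dz: ∂f_3/∂x - ∂f_1/∂z = ∂(x*y)/∂x - ∂(-2*x*z + 2)/∂z = 2*x + y
  coefficient of dy ∧ dz: ∂f_3/∂y - ∂f_2/∂z = ∂(x*y)/∂y - ∂(2*y*(x - z))/∂z = x + 2*y
Assembling: d(omega) = (2*y) dx ∧ dy + (2*x + y) dx ∧ dz + (x + 2*y) dy ∧ dz.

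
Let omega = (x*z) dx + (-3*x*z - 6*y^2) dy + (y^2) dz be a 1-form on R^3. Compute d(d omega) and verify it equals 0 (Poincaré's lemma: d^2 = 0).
d(d omega) = 0

Step 1: d omega = sum_{i<j} (∂f_j/∂x_i - ∂f_i/∂x_j) dx_i ∧ dx_j:
  coeff of dx ∧ dy: -3*z
  coeff of dx ∧ dz: -x
  coeff of dy ∧ dz: 3*x + 2*y
Step 2: Apply d again to each 2-form coefficient. The only possible 3-form in R^3 is dx ∧ dy ∧ dz, with coefficient
  ∂(coeff of dy∧dz)/∂x - ∂(coeff of dx∧dz)/∂y + ∂(coeff of dx∧dy)/∂z
  = ∂/∂x (3*x + 2*y) - ∂/∂y (-x) + ∂/∂z (-3*z).
Each of these terms simplifies to sums of mixed partials that cancel in pairs. The result is 0 (by equality of mixed partials for smooth functions — Schwarz / Clairaut).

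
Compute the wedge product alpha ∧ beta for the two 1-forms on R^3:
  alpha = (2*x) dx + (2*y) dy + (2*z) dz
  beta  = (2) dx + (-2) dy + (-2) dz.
alpha ∧ beta = (-4*x - 4*y) dx ∧ dy + (-4*x - 4*z) dx ∧ dz + (-4*y + 4*z) dy ∧ dz

Distribute the wedge, using dx_i ∧ dx_j = -dx_j ∧ dx_i and dx_i ∧ dx_i = 0. For each pair (i, j) with i < j, the coefficient of dx_i ∧ dx_j in alpha ∧ beta is (alpha_i * beta_j - alpha_j * beta_i). Collecting: alpha ∧ beta = (-4*x - 4*y) dx ∧ dy + (-4*x - 4*z) dx ∧ dz + (-4*y + 4*z) dy ∧ dz.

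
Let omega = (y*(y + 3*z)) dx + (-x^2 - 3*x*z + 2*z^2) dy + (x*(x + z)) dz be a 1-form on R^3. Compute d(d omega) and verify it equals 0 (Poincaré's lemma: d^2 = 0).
d(d omega) = 0

Step 1: d omega = sum_{i<j} (∂f_j/∂x_i - ∂f_i/∂x_j) dx_i ∧ dx_j:
  coeff of dx ∧ dy: -2*x - 2*y - 6*z
  coeff of dx ∧ dz: 2*x - 3*y + z
  coeff of dy ∧ dz: 3*x - 4*z
Step 2: Apply d again to each 2-form coefficient. The only possible 3-form in R^3 is dx ∧ dy ∧ dz, with coefficient
  ∂(coeff of dy∧dz)/∂x - ∂(coeff of dx∧dz)/∂y + ∂(coeff of dx∧dy)/∂z
  = ∂/∂x (3*x - 4*z) - ∂/∂y (2*x - 3*y + z) + ∂/∂z (-2*x - 2*y - 6*z).
Each of these terms simplifies to sums of mixed partials that cancel in pairs. The result is 0 (by equality of mixed partials for smooth functions — Schwarz / Clairaut).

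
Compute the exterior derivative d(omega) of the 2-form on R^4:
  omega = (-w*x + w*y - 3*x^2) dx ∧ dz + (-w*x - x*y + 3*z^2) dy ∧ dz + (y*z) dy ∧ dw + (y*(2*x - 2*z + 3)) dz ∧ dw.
d(omega) = (-2*w - y) dx ∧ dy ∧ dz + (-x + 3*y) dx ∧ dz ∧ dw + (x - y - 2*z + 3) dy ∧ dz ∧ dw

For a 2-form omega = sum_{i<j} g_{ij} dx_i ∧ dx_j, the exterior derivative is
  d(omega) = sum_{i<j} d(g_{ij}) ∧ dx_i ∧ dx_j = sum_{i<j, k} (∂g_{ij}/∂x_k) dx_k ∧ dx_i ∧ dx_j.
Expand each term, using dx_k ∧ dx_i ∧ dx_j = sgn(permutation) dx_{(a)} ∧ dx_{(b)} ∧ dx_{(c)} with (a < b < c) sorted:
  d(-w*x + w*y - 3*x^2) includes (∂/∂y)(-w*x + w*y - 3*x^2) dy = (w) dy, which multiplied by dx ∧ dz gives (-w) dx ∧ dy ∧ dz
  d(-w*x + w*y - 3*x^2) includes (∂/∂w)(-w*x + w*y - 3*x^2) dw = (-x + y) dw, which multiplied by dx ∧ dz gives (-x + y) dx ∧ dz ∧ dw
  d(-w*x - x*y + 3*z^2) includes (∂/∂x)(-w*x - x*y + 3*z^2) dx = (-w - y) dx, which multiplied by dy ∧ dz gives (-w - y) dx ∧ dy ∧ dz
  d(-w*x - x*y + 3*z^2) includes (∂/∂w)(-w*x - x*y + 3*z^2) dw = (-x) dw, which multiplied by dy ∧ dz gives (-x) dy ∧ dz ∧ dw
  d(y*z) includes (∂/∂z)(y*z) dz = (y) dz, which multiplied by dy ∧ dw gives (-y) dy ∧ dz ∧ dw
  d(y*(2*x - 2*z + 3)) includes (∂/∂x)(y*(2*x - 2*z + 3)) dx = (2*y) dx, which multiplied by dz ∧ dw gives (2*y) dx ∧ dz ∧ dw
  d(y*(2*x - 2*z + 3)) includes (∂/∂y)(y*(2*x - 2*z + 3)) dy = (2*x - 2*z + 3) dy, which multiplied by dz ∧ dw gives (2*x - 2*z + 3) dy ∧ dz ∧ dw
Collecting like 3-forms: d(omega) = (-2*w - y) dx ∧ dy ∧ dz + (-x + 3*y) dx ∧ dz ∧ dw + (x - y - 2*z + 3) dy ∧ dz ∧ dw.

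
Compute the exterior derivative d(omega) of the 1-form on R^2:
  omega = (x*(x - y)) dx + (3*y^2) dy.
d(omega) = (x) dx ∧ dy

For a 1-form omega = sum_i f_i dx_i, the exterior derivative is
  d(omega) = sum_{i < j} (∂f_j/∂x_i - ∂f_i/∂x_j) dx_i ∧ dx_j.
  coefficient of dx ∧ dy: ∂f_2/∂x - ∂f_1/∂y = ∂(3*y^2)/∂x - ∂(x*(x - y))/∂y = x
Assembling: d(omega) = (x) dx ∧ dy.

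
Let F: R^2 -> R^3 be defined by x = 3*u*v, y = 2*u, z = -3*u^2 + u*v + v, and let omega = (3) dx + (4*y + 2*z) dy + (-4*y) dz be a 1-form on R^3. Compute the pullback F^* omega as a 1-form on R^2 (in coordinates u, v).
F^* omega = (36*u^2 - 4*u*v + 16*u + 13*v) du + (u*(1 - 8*u)) dv

Using F^*(f dg) = (f ∘ F) d(g ∘ F), substitute each coordinate x_i by F_i(u, v) in f_i, and replace dx_i by d F_i = (∂F_i/∂u) du + (∂F_i/∂v) dv.
  For the x component: f_1(F) = 3; d F_1 = (3*v) du + (3*u) dv
  For the y component: f_2(F) = -6*u^2 + 2*u*v + 8*u + 2*v; d F_2 = (2) du + (0) dv
  For the z component: f_3(F) = -8*u; d F_3 = (-6*u + v) du + (u + 1) dv
Combining and collecting du, dv coefficients:
  coeff of du: 36*u^2 - 4*u*v + 16*u + 13*v
  coeff of dv: u*(1 - 8*u)
F^* omega = (36*u^2 - 4*u*v + 16*u + 13*v) du + (u*(1 - 8*u)) dv.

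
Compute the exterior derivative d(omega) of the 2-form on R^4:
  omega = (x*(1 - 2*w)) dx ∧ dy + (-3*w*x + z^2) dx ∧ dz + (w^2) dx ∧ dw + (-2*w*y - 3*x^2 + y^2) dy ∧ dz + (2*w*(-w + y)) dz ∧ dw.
d(omega) = (-2*x) dx ∧ dy ∧ dw + (-3*x) dx ∧ dz ∧ dw + (-6*x) dx ∧ dy ∧ dz + (2*w - 2*y) dy ∧ dz ∧ dw

For a 2-form omega = sum_{i<j} g_{ij} dx_i ∧ dx_j, the exterior derivative is
  d(omega) = sum_{i<j} d(g_{ij}) ∧ dx_i ∧ dx_j = sum_{i<j, k} (∂g_{ij}/∂x_k) dx_k ∧ dx_i ∧ dx_j.
Expand each term, using dx_k ∧ dx_i ∧ dx_j = sgn(permutation) dx_{(a)} ∧ dx_{(b)} ∧ dx_{(c)} with (a < b < c) sorted:
  d(x*(1 - 2*w)) includes (∂/∂w)(x*(1 - 2*w)) dw = (-2*x) dw, which multiplied by dx ∧ dy gives (-2*x) dx ∧ dy ∧ dw
  d(-3*w*x + z^2) includes (∂/∂w)(-3*w*x + z^2) dw = (-3*x) dw, which multiplied by dx ∧ dz gives (-3*x) dx ∧ dz ∧ dw
  d(-2*w*y - 3*x^2 + y^2) includes (∂/∂x)(-2*w*y - 3*x^2 + y^2) dx = (-6*x) dx, which multiplied by dy ∧ dz gives (-6*x) dx ∧ dy ∧ dz
  d(-2*w*y - 3*x^2 + y^2) includes (∂/∂w)(-2*w*y - 3*x^2 + y^2) dw = (-2*y) dw, which multiplied by dy ∧ dz gives (-2*y) dy ∧ dz ∧ dw
  d(2*w*(-w + y)) includes (∂/∂y)(2*w*(-w + y)) dy = (2*w) dy, which multiplied by dz ∧ dw gives (2*w) dy ∧ dz ∧ dw
Collecting like 3-forms: d(omega) = (-2*x) dx ∧ dy ∧ dw + (-3*x) dx ∧ dz ∧ dw + (-6*x) dx ∧ dy ∧ dz + (2*w - 2*y) dy ∧ dz ∧ dw.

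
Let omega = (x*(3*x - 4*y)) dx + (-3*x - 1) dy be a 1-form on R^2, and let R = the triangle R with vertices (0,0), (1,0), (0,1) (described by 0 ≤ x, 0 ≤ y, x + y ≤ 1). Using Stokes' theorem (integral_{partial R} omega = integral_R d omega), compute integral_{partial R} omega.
integral_(partial R) omega = -5/6

Stokes: integral_partial_R omega = integral_R d omega with d omega = (∂Q/∂x - ∂P/∂y) dx ∧ dy.
  ∂Q/∂x = -3
  ∂P/∂y = -4*x
  integrand = ∂Q/∂x - ∂P/∂y = 4*x - 3.
Integrating over R: integral_0^1 integral_0^{1-x} (4*x - 3) dy dx = -5/6.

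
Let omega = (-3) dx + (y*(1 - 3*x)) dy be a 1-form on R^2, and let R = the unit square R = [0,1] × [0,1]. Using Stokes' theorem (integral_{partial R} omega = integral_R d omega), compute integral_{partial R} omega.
integral_(partial R) omega = -3/2

Stokes: integral_partial_R omega = integral_R d omega with d omega = (∂Q/∂x - ∂P/∂y) dx ∧ dy.
  ∂Q/∂x = -3*y
  ∂P/∂y = 0
  integrand = ∂Q/∂x - ∂P/∂y = -3*y.
Integrating over R: integral_0^1 integral_0^1 (-3*y) dx dy = -3/2.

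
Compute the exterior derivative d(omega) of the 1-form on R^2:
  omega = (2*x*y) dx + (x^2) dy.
d(omega) = 0

For a 1-form omega = sum_i f_i dx_i, the exterior derivative is
  d(omega) = sum_{i < j} (∂f_j/∂x_i - ∂f_i/∂x_j) dx_i ∧ dx_j.

Assembling: d(omega) = 0.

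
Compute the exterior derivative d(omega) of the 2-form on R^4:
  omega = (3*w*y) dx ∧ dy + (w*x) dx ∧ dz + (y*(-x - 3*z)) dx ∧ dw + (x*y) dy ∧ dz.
d(omega) = (x + 3*y + 3*z) dx ∧ dy ∧ dw + (x + 3*y) dx ∧ dz ∧ dw + (y) dx ∧ dy ∧ dz

For a 2-form omega = sum_{i<j} g_{ij} dx_i ∧ dx_j, the exterior derivative is
  d(omega) = sum_{i<j} d(g_{ij}) ∧ dx_i ∧ dx_j = sum_{i<j, k} (∂g_{ij}/∂x_k) dx_k ∧ dx_i ∧ dx_j.
Expand each term, using dx_k ∧ dx_i ∧ dx_j = sgn(permutation) dx_{(a)} ∧ dx_{(b)} ∧ dx_{(c)} with (a < b < c) sorted:
  d(3*w*y) includes (∂/∂w)(3*w*y) dw = (3*y) dw, which multiplied by dx ∧ dy gives (3*y) dx ∧ dy ∧ dw
  d(w*x) includes (∂/∂w)(w*x) dw = (x) dw, which multiplied by dx ∧ dz gives (x) dx ∧ dz ∧ dw
  d(y*(-x - 3*z)) includes (∂/∂y)(y*(-x - 3*z)) dy = (-x - 3*z) dy, which multiplied by dx ∧ dw gives (x + 3*z) dx ∧ dy ∧ dw
  d(y*(-x - 3*z)) includes (∂/∂z)(y*(-x - 3*z)) dz = (-3*y) dz, which multiplied by dx ∧ dw gives (3*y) dx ∧ dz ∧ dw
  d(x*y) includes (∂/∂x)(x*y) dx = (y) dx, which multiplied by dy ∧ dz gives (y) dx ∧ dy ∧ dz
Collecting like 3-forms: d(omega) = (x + 3*y + 3*z) dx ∧ dy ∧ dw + (x + 3*y) dx ∧ dz ∧ dw + (y) dx ∧ dy ∧ dz.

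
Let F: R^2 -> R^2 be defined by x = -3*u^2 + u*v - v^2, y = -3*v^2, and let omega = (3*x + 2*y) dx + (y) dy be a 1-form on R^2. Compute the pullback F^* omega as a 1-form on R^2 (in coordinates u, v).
F^* omega = (54*u^3 - 27*u^2*v + 57*u*v^2 - 9*v^3) du + (-9*u^3 + 21*u^2*v - 15*u*v^2 + 36*v^3) dv

Using F^*(f dg) = (f ∘ F) d(g ∘ F), substitute each coordinate x_i by F_i(u, v) in f_i, and replace dx_i by d F_i = (∂F_i/∂u) du + (∂F_i/∂v) dv.
  For the x component: f_1(F) = -9*u^2 + 3*u*v - 9*v^2; d F_1 = (-6*u + v) du + (u - 2*v) dv
  For the y component: f_2(F) = -3*v^2; d F_2 = (0) du + (-6*v) dv
Combining and collecting du, dv coefficients:
  coeff of du: 54*u^3 - 27*u^2*v + 57*u*v^2 - 9*v^3
  coeff of dv: -9*u^3 + 21*u^2*v - 15*u*v^2 + 36*v^3
F^* omega = (54*u^3 - 27*u^2*v + 57*u*v^2 - 9*v^3) du + (-9*u^3 + 21*u^2*v - 15*u*v^2 + 36*v^3) dv.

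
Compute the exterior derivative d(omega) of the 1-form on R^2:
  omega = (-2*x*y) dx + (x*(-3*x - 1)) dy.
d(omega) = (-4*x - 1) dx ∧ dy

For a 1-form omega = sum_i f_i dx_i, the exterior derivative is
  d(omega) = sum_{i < j} (∂f_j/∂x_i - ∂f_i/∂x_j) dx_i ∧ dx_j.
  coefficient of dx ∧ dy: ∂f_2/∂x - ∂f_1/∂y = ∂(x*(-3*x - 1))/∂x - ∂(-2*x*y)/∂y = -4*x - 1
Assembling: d(omega) = (-4*x - 1) dx ∧ dy.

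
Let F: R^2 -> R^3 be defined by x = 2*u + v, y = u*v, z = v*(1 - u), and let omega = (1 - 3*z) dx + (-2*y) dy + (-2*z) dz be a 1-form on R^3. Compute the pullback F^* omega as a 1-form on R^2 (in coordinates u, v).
F^* omega = (-4*u*v^2 + 6*u*v + 2*v^2 - 6*v + 2) du + (-4*u^2*v + 7*u*v - 5*v + 1) dv

Using F^*(f dg) = (f ∘ F) d(g ∘ F), substitute each coordinate x_i by F_i(u, v) in f_i, and replace dx_i by d F_i = (∂F_i/∂u) du + (∂F_i/∂v) dv.
  For the x component: f_1(F) = 3*u*v - 3*v + 1; d F_1 = (2) du + (1) dv
  For the y component: f_2(F) = -2*u*v; d F_2 = (v) du + (u) dv
  For the z component: f_3(F) = 2*v*(u - 1); d F_3 = (-v) du + (1 - u) dv
Combining and collecting du, dv coefficients:
  coeff of du: -4*u*v^2 + 6*u*v + 2*v^2 - 6*v + 2
  coeff of dv: -4*u^2*v + 7*u*v - 5*v + 1
F^* omega = (-4*u*v^2 + 6*u*v + 2*v^2 - 6*v + 2) du + (-4*u^2*v + 7*u*v - 5*v + 1) dv.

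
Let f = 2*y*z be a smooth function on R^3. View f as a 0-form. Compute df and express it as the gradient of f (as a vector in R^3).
df = (0) dx + (2*z) dy + (2*y) dz; grad f = (0, 2*z, 2*y)

For a 0-form f, d f = (∂f/∂x) dx + (∂f/∂y) dy + (∂f/∂z) dz. The components of the vector representation are exactly the entries of grad f in Cartesian coordinates:
  ∂f/∂x = 0
  ∂f/∂y = 2*z
  ∂f/∂z = 2*y.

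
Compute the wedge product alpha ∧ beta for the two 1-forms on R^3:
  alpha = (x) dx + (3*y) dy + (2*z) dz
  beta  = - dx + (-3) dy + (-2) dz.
alpha ∧ beta = (-3*x + 3*y) dx ∧ dy + (-2*x + 2*z) dx ∧ dz + (-6*y + 6*z) dy ∧ dz

Distribute the wedge, using dx_i ∧ dx_j = -dx_j ∧ dx_i and dx_i ∧ dx_i = 0. For each pair (i, j) with i < j, the coefficient of dx_i ∧ dx_j in alpha ∧ beta is (alpha_i * beta_j - alpha_j * beta_i). Collecting: alpha ∧ beta = (-3*x + 3*y) dx ∧ dy + (-2*x + 2*z) dx ∧ dz + (-6*y + 6*z) dy ∧ dz.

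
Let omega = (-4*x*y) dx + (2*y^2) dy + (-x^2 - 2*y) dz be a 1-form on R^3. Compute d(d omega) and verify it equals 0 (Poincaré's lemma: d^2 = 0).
d(d omega) = 0

Step 1: d omega = sum_{i<j} (∂f_j/∂x_i - ∂f_i/∂x_j) dx_i ∧ dx_j:
  coeff of dx ∧ dy: 4*x
  coeff of dx ∧ dz: -2*x
  coeff of dy ∧ dz: -2
Step 2: Apply d again to each 2-form coefficient. The only possible 3-form in R^3 is dx ∧ dy ∧ dz, with coefficient
  ∂(coeff of dy∧dz)/∂x - ∂(coeff of dx∧dz)/∂y + ∂(coeff of dx∧dy)/∂z
  = ∂/∂x (-2) - ∂/∂y (-2*x) + ∂/∂z (4*x).
Each of these terms simplifies to sums of mixed partials that cancel in pairs. The result is 0 (by equality of mixed partials for smooth functions — Schwarz / Clairaut).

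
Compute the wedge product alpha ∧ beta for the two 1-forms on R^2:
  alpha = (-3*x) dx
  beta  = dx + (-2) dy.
alpha ∧ beta = (6*x) dx ∧ dy

Distribute the wedge, using dx_i ∧ dx_j = -dx_j ∧ dx_i and dx_i ∧ dx_i = 0. For each pair (i, j) with i < j, the coefficient of dx_i ∧ dx_j in alpha ∧ beta is (alpha_i * beta_j - alpha_j * beta_i). Collecting: alpha ∧ beta = (6*x) dx ∧ dy.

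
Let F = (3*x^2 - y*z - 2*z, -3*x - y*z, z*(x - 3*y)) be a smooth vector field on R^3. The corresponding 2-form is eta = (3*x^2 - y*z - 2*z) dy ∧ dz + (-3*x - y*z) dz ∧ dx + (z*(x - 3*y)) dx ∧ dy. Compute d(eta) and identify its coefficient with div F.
d(eta) = (7*x - 3*y - z) dx ∧ dy ∧ dz; div F = 7*x - 3*y - z

For a 2-form in R^3 of the form above, applying d gives a 3-form with coefficient ∂P/∂x + ∂Q/∂y + ∂R/∂z:
  ∂P/∂x = 6*x
  ∂Q/∂y = -z
  ∂R/∂z = x - 3*y
Sum = 7*x - 3*y - z, which is exactly div F.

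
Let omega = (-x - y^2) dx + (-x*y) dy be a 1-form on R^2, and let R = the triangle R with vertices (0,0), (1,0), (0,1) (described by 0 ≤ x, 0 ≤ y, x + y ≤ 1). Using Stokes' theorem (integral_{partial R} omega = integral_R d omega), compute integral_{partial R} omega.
integral_(partial R) omega = 1/6

Stokes: integral_partial_R omega = integral_R d omega with d omega = (∂Q/∂x - ∂P/∂y) dx ∧ dy.
  ∂Q/∂x = -y
  ∂P/∂y = -2*y
  integrand = ∂Q/∂x - ∂P/∂y = y.
Integrating over R: integral_0^1 integral_0^{1-x} (y) dy dx = 1/6.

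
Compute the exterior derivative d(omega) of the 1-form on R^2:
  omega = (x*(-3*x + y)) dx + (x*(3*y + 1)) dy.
d(omega) = (-x + 3*y + 1) dx ∧ dy

For a 1-form omega = sum_i f_i dx_i, the exterior derivative is
  d(omega) = sum_{i < j} (∂f_j/∂x_i - ∂f_i/∂x_j) dx_i ∧ dx_j.
  coefficient of dx ∧ dy: ∂f_2/∂x - ∂f_1/∂y = ∂(x*(3*y + 1))/∂x - ∂(x*(-3*x + y))/∂y = -x + 3*y + 1
Assembling: d(omega) = (-x + 3*y + 1) dx ∧ dy.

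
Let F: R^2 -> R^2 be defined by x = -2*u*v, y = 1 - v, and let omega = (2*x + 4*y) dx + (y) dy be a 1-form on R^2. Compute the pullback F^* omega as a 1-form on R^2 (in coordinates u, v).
F^* omega = (8*v*(u*v + v - 1)) du + (8*u^2*v + 8*u*v - 8*u + v - 1) dv

Using F^*(f dg) = (f ∘ F) d(g ∘ F), substitute each coordinate x_i by F_i(u, v) in f_i, and replace dx_i by d F_i = (∂F_i/∂u) du + (∂F_i/∂v) dv.
  For the x component: f_1(F) = -4*u*v - 4*v + 4; d F_1 = (-2*v) du + (-2*u) dv
  For the y component: f_2(F) = 1 - v; d F_2 = (0) du + (-1) dv
Combining and collecting du, dv coefficients:
  coeff of du: 8*v*(u*v + v - 1)
  coeff of dv: 8*u^2*v + 8*u*v - 8*u + v - 1
F^* omega = (8*v*(u*v + v - 1)) du + (8*u^2*v + 8*u*v - 8*u + v - 1) dv.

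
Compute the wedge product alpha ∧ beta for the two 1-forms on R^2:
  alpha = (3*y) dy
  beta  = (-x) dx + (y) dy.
alpha ∧ beta = (3*x*y) dx ∧ dy

Distribute the wedge, using dx_i ∧ dx_j = -dx_j ∧ dx_i and dx_i ∧ dx_i = 0. For each pair (i, j) with i < j, the coefficient of dx_i ∧ dx_j in alpha ∧ beta is (alpha_i * beta_j - alpha_j * beta_i). Collecting: alpha ∧ beta = (3*x*y) dx ∧ dy.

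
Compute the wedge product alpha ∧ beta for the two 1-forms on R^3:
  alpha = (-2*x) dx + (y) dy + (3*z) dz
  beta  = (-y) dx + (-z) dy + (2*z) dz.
alpha ∧ beta = (2*x*z + y^2) dx ∧ dy + (z*(-4*x + 3*y)) dx ∧ dz + (z*(2*y + 3*z)) dy ∧ dz

Distribute the wedge, using dx_i ∧ dx_j = -dx_j ∧ dx_i and dx_i ∧ dx_i = 0. For each pair (i, j) with i < j, the coefficient of dx_i ∧ dx_j in alpha ∧ beta is (alpha_i * beta_j - alpha_j * beta_i). Collecting: alpha ∧ beta = (2*x*z + y^2) dx ∧ dy + (z*(-4*x + 3*y)) dx ∧ dz + (z*(2*y + 3*z)) dy ∧ dz.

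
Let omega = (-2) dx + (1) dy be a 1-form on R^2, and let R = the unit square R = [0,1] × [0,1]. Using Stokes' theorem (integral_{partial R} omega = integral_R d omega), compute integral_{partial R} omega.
integral_(partial R) omega = 0

Stokes: integral_partial_R omega = integral_R d omega with d omega = (∂Q/∂x - ∂P/∂y) dx ∧ dy.
  ∂Q/∂x = 0
  ∂P/∂y = 0
  integrand = ∂Q/∂x - ∂P/∂y = 0.
Integrating over R: integral_0^1 integral_0^1 (0) dx dy = 0.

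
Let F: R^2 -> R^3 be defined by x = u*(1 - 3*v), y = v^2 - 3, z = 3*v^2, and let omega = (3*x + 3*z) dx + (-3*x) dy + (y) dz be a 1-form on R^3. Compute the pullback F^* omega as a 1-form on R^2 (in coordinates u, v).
F^* omega = (27*u*v^2 - 18*u*v + 3*u - 27*v^3 + 9*v^2) du + (27*u^2*v - 9*u^2 - 9*u*v^2 - 6*u*v + 6*v^3 - 18*v) dv

Using F^*(f dg) = (f ∘ F) d(g ∘ F), substitute each coordinate x_i by F_i(u, v) in f_i, and replace dx_i by d F_i = (∂F_i/∂u) du + (∂F_i/∂v) dv.
  For the x component: f_1(F) = -9*u*v + 3*u + 9*v^2; d F_1 = (1 - 3*v) du + (-3*u) dv
  For the y component: f_2(F) = 3*u*(3*v - 1); d F_2 = (0) du + (2*v) dv
  For the z component: f_3(F) = v^2 - 3; d F_3 = (0) du + (6*v) dv
Combining and collecting du, dv coefficients:
  coeff of du: 27*u*v^2 - 18*u*v + 3*u - 27*v^3 + 9*v^2
  coeff of dv: 27*u^2*v - 9*u^2 - 9*u*v^2 - 6*u*v + 6*v^3 - 18*v
F^* omega = (27*u*v^2 - 18*u*v + 3*u - 27*v^3 + 9*v^2) du + (27*u^2*v - 9*u^2 - 9*u*v^2 - 6*u*v + 6*v^3 - 18*v) dv.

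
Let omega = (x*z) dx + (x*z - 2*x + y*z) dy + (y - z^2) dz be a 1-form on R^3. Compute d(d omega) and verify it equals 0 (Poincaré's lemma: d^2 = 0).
d(d omega) = 0

Step 1: d omega = sum_{i<j} (∂f_j/∂x_i - ∂f_i/∂x_j) dx_i ∧ dx_j:
  coeff of dx ∧ dy: z - 2
  coeff of dx ∧ dz: -x
  coeff of dy ∧ dz: -x - y + 1
Step 2: Apply d again to each 2-form coefficient. The only possible 3-form in R^3 is dx ∧ dy ∧ dz, with coefficient
  ∂(coeff of dy∧dz)/∂x - ∂(coeff of dx∧dz)/∂y + ∂(coeff of dx∧dy)/∂z
  = ∂/∂x (-x - y + 1) - ∂/∂y (-x) + ∂/∂z (z - 2).
Each of these terms simplifies to sums of mixed partials that cancel in pairs. The result is 0 (by equality of mixed partials for smooth functions — Schwarz / Clairaut).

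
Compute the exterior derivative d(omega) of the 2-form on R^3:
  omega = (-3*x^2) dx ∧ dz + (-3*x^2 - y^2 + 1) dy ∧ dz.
d(omega) = (-6*x) dx ∧ dy ∧ dz

For a 2-form omega = sum_{i<j} g_{ij} dx_i ∧ dx_j, the exterior derivative is
  d(omega) = sum_{i<j} d(g_{ij}) ∧ dx_i ∧ dx_j = sum_{i<j, k} (∂g_{ij}/∂x_k) dx_k ∧ dx_i ∧ dx_j.
Expand each term, using dx_k ∧ dx_i ∧ dx_j = sgn(permutation) dx_{(a)} ∧ dx_{(b)} ∧ dx_{(c)} with (a < b < c) sorted:
  d(-3*x^2 - y^2 + 1) includes (∂/∂x)(-3*x^2 - y^2 + 1) dx = (-6*x) dx, which multiplied by dy ∧ dz gives (-6*x) dx ∧ dy ∧ dz
Collecting like 3-forms: d(omega) = (-6*x) dx ∧ dy ∧ dz.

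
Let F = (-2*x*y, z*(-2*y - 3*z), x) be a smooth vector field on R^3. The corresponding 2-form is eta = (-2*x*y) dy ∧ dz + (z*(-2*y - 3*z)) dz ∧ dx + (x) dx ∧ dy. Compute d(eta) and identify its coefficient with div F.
d(eta) = (-2*y - 2*z) dx ∧ dy ∧ dz; div F = -2*y - 2*z

For a 2-form in R^3 of the form above, applying d gives a 3-form with coefficient ∂P/∂x + ∂Q/∂y + ∂R/∂z:
  ∂P/∂x = -2*y
  ∂Q/∂y = -2*z
  ∂R/∂z = 0
Sum = -2*y - 2*z, which is exactly div F.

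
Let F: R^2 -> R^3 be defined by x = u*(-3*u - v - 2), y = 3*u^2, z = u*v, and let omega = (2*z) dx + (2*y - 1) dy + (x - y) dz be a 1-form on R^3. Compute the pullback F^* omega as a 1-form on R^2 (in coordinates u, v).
F^* omega = (3*u*(12*u^2 - 6*u*v - v^2 - 2*v - 2)) du + (u^2*(-6*u - 3*v - 2)) dv

Using F^*(f dg) = (f ∘ F) d(g ∘ F), substitute each coordinate x_i by F_i(u, v) in f_i, and replace dx_i by d F_i = (∂F_i/∂u) du + (∂F_i/∂v) dv.
  For the x component: f_1(F) = 2*u*v; d F_1 = (-6*u - v - 2) du + (-u) dv
  For the y component: f_2(F) = 6*u^2 - 1; d F_2 = (6*u) du + (0) dv
  For the z component: f_3(F) = u*(-6*u - v - 2); d F_3 = (v) du + (u) dv
Combining and collecting du, dv coefficients:
  coeff of du: 3*u*(12*u^2 - 6*u*v - v^2 - 2*v - 2)
  coeff of dv: u^2*(-6*u - 3*v - 2)
F^* omega = (3*u*(12*u^2 - 6*u*v - v^2 - 2*v - 2)) du + (u^2*(-6*u - 3*v - 2)) dv.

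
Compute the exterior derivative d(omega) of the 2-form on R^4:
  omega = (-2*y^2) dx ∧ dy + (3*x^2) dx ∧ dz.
d(omega) = 0

For a 2-form omega = sum_{i<j} g_{ij} dx_i ∧ dx_j, the exterior derivative is
  d(omega) = sum_{i<j} d(g_{ij}) ∧ dx_i ∧ dx_j = sum_{i<j, k} (∂g_{ij}/∂x_k) dx_k ∧ dx_i ∧ dx_j.
Expand each term, using dx_k ∧ dx_i ∧ dx_j = sgn(permutation) dx_{(a)} ∧ dx_{(b)} ∧ dx_{(c)} with (a < b < c) sorted:

Collecting like 3-forms: d(omega) = 0.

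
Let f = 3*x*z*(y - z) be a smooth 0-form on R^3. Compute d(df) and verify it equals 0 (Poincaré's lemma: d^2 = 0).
d(df) = 0

Step 1: df = sum_i (∂f/∂x_i) dx_i = (3*z*(y - z)) dx + (3*x*z) dy + (3*x*(y - 2*z)) dz.
Step 2: Apply d again. Using the 1-form formula, the coefficient of dx ∧ dy in d(df) is ∂^2 f/∂x ∂y - ∂^2 f/∂y ∂x = (3*z) - (3*z) = 0 (equality of mixed partials for smooth f).
Similarly for dx ∧ dz and dy ∧ dz — all coefficients vanish. So d(df) = 0.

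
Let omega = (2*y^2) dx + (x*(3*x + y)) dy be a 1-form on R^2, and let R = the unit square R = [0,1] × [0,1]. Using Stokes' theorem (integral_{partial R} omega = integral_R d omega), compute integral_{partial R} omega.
integral_(partial R) omega = 3/2

Stokes: integral_partial_R omega = integral_R d omega with d omega = (∂Q/∂x - ∂P/∂y) dx ∧ dy.
  ∂Q/∂x = 6*x + y
  ∂P/∂y = 4*y
  integrand = ∂Q/∂x - ∂P/∂y = 6*x - 3*y.
Integrating over R: integral_0^1 integral_0^1 (6*x - 3*y) dx dy = 3/2.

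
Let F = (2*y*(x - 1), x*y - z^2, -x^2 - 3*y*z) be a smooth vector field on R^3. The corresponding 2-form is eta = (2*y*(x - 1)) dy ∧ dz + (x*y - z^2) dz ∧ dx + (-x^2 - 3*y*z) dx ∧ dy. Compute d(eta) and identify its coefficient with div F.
d(eta) = (x - y) dx ∧ dy ∧ dz; div F = x - y

For a 2-form in R^3 of the form above, applying d gives a 3-form with coefficient ∂P/∂x + ∂Q/∂y + ∂R/∂z:
  ∂P/∂x = 2*y
  ∂Q/∂y = x
  ∂R/∂z = -3*y
Sum = x - y, which is exactly div F.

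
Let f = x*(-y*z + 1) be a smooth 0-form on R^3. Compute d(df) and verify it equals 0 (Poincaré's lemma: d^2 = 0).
d(df) = 0

Step 1: df = sum_i (∂f/∂x_i) dx_i = (-y*z + 1) dx + (-x*z) dy + (-x*y) dz.
Step 2: Apply d again. Using the 1-form formula, the coefficient of dx ∧ dy in d(df) is ∂^2 f/∂x ∂y - ∂^2 f/∂y ∂x = (-z) - (-z) = 0 (equality of mixed partials for smooth f).
Similarly for dx ∧ dz and dy ∧ dz — all coefficients vanish. So d(df) = 0.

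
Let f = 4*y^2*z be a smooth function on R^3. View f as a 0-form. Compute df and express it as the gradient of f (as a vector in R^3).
df = (0) dx + (8*y*z) dy + (4*y^2) dz; grad f = (0, 8*y*z, 4*y^2)

For a 0-form f, d f = (∂f/∂x) dx + (∂f/∂y) dy + (∂f/∂z) dz. The components of the vector representation are exactly the entries of grad f in Cartesian coordinates:
  ∂f/∂x = 0
  ∂f/∂y = 8*y*z
  ∂f/∂z = 4*y^2.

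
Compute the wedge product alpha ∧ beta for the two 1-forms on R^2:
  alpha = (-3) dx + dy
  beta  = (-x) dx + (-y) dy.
alpha ∧ beta = (x + 3*y) dx ∧ dy

Distribute the wedge, using dx_i ∧ dx_j = -dx_j ∧ dx_i and dx_i ∧ dx_i = 0. For each pair (i, j) with i < j, the coefficient of dx_i ∧ dx_j in alpha ∧ beta is (alpha_i * beta_j - alpha_j * beta_i). Collecting: alpha ∧ beta = (x + 3*y) dx ∧ dy.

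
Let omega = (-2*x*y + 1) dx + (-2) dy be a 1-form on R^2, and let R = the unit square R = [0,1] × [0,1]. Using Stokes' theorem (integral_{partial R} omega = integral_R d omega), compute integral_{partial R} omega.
integral_(partial R) omega = 1

Stokes: integral_partial_R omega = integral_R d omega with d omega = (∂Q/∂x - ∂P/∂y) dx ∧ dy.
  ∂Q/∂x = 0
  ∂P/∂y = -2*x
  integrand = ∂Q/∂x - ∂P/∂y = 2*x.
Integrating over R: integral_0^1 integral_0^1 (2*x) dx dy = 1.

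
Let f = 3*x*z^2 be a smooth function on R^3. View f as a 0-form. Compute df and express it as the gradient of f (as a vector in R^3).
df = (3*z^2) dx + (0) dy + (6*x*z) dz; grad f = (3*z^2, 0, 6*x*z)

For a 0-form f, d f = (∂f/∂x) dx + (∂f/∂y) dy + (∂f/∂z) dz. The components of the vector representation are exactly the entries of grad f in Cartesian coordinates:
  ∂f/∂x = 3*z^2
  ∂f/∂y = 0
  ∂f/∂z = 6*x*z.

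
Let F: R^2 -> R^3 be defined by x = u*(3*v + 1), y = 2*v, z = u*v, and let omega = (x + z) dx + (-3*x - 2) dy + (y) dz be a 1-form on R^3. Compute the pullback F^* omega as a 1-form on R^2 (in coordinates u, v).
F^* omega = (12*u*v^2 + 7*u*v + u + 2*v^2) du + (12*u^2*v + 3*u^2 - 16*u*v - 6*u - 4) dv

Using F^*(f dg) = (f ∘ F) d(g ∘ F), substitute each coordinate x_i by F_i(u, v) in f_i, and replace dx_i by d F_i = (∂F_i/∂u) du + (∂F_i/∂v) dv.
  For the x component: f_1(F) = u*(4*v + 1); d F_1 = (3*v + 1) du + (3*u) dv
  For the y component: f_2(F) = -9*u*v - 3*u - 2; d F_2 = (0) du + (2) dv
  For the z component: f_3(F) = 2*v; d F_3 = (v) du + (u) dv
Combining and collecting du, dv coefficients:
  coeff of du: 12*u*v^2 + 7*u*v + u + 2*v^2
  coeff of dv: 12*u^2*v + 3*u^2 - 16*u*v - 6*u - 4
F^* omega = (12*u*v^2 + 7*u*v + u + 2*v^2) du + (12*u^2*v + 3*u^2 - 16*u*v - 6*u - 4) dv.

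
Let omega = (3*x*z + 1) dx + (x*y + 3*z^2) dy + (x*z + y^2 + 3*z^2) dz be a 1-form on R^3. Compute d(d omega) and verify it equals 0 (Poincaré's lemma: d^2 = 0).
d(d omega) = 0

Step 1: d omega = sum_{i<j} (∂f_j/∂x_i - ∂f_i/∂x_j) dx_i ∧ dx_j:
  coeff of dx ∧ dy: y
  coeff of dx ∧ dz: -3*x + z
  coeff of dy ∧ dz: 2*y - 6*z
Step 2: Apply d again to each 2-form coefficient. The only possible 3-form in R^3 is dx ∧ dy ∧ dz, with coefficient
  ∂(coeff of dy∧dz)/∂x - ∂(coeff of dx∧dz)/∂y + ∂(coeff of dx∧dy)/∂z
  = ∂/∂x (2*y - 6*z) - ∂/∂y (-3*x + z) + ∂/∂z (y).
Each of these terms simplifies to sums of mixed partials that cancel in pairs. The result is 0 (by equality of mixed partials for smooth functions — Schwarz / Clairaut).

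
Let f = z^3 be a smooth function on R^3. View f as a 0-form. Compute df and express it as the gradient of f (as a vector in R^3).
df = (0) dx + (0) dy + (3*z^2) dz; grad f = (0, 0, 3*z^2)

For a 0-form f, d f = (∂f/∂x) dx + (∂f/∂y) dy + (∂f/∂z) dz. The components of the vector representation are exactly the entries of grad f in Cartesian coordinates:
  ∂f/∂x = 0
  ∂f/∂y = 0
  ∂f/∂z = 3*z^2.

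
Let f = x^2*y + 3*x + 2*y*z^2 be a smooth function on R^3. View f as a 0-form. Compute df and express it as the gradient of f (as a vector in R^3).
df = (2*x*y + 3) dx + (x^2 + 2*z^2) dy + (4*y*z) dz; grad f = (2*x*y + 3, x^2 + 2*z^2, 4*y*z)

For a 0-form f, d f = (∂f/∂x) dx + (∂f/∂y) dy + (∂f/∂z) dz. The components of the vector representation are exactly the entries of grad f in Cartesian coordinates:
  ∂f/∂x = 2*x*y + 3
  ∂f/∂y = x^2 + 2*z^2
  ∂f/∂z = 4*y*z.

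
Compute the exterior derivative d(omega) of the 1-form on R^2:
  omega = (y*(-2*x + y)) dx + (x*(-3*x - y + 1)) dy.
d(omega) = (-4*x - 3*y + 1) dx ∧ dy

For a 1-form omega = sum_i f_i dx_i, the exterior derivative is
  d(omega) = sum_{i < j} (∂f_j/∂x_i - ∂f_i/∂x_j) dx_i ∧ dx_j.
  coefficient of dx ∧ dy: ∂f_2/∂x - ∂f_1/∂y = ∂(x*(-3*x - y + 1))/∂x - ∂(y*(-2*x + y))/∂y = -4*x - 3*y + 1
Assembling: d(omega) = (-4*x - 3*y + 1) dx ∧ dy.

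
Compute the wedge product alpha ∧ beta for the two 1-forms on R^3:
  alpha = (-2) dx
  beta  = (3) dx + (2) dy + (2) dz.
alpha ∧ beta = (-4) dx ∧ dy + (-4) dx ∧ dz

Distribute the wedge, using dx_i ∧ dx_j = -dx_j ∧ dx_i and dx_i ∧ dx_i = 0. For each pair (i, j) with i < j, the coefficient of dx_i ∧ dx_j in alpha ∧ beta is (alpha_i * beta_j - alpha_j * beta_i). Collecting: alpha ∧ beta = (-4) dx ∧ dy + (-4) dx ∧ dz.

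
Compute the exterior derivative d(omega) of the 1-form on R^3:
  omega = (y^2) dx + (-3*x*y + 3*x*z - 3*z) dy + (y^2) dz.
d(omega) = (-5*y + 3*z) dx ∧ dy + (-3*x + 2*y + 3) dy ∧ dz

For a 1-form omega = sum_i f_i dx_i, the exterior derivative is
  d(omega) = sum_{i < j} (∂f_j/∂x_i - ∂f_i/∂x_j) dx_i ∧ dx_j.
  coefficient of dx ∧ dy: ∂f_2/∂x - ∂f_1/∂y = ∂(-3*x*y + 3*x*z - 3*z)/∂x - ∂(y^2)/∂y = -5*y + 3*z
  coefficient of dy ∧ dz: ∂f_3/∂y - ∂f_2/∂z = ∂(y^2)/∂y - ∂(-3*x*y + 3*x*z - 3*z)/∂z = -3*x + 2*y + 3
Assembling: d(omega) = (-5*y + 3*z) dx ∧ dy + (-3*x + 2*y + 3) dy ∧ dz.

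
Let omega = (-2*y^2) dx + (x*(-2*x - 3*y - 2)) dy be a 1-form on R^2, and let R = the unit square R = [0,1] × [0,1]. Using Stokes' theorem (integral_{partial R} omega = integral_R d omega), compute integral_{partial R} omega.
integral_(partial R) omega = -7/2

Stokes: integral_partial_R omega = integral_R d omega with d omega = (∂Q/∂x - ∂P/∂y) dx ∧ dy.
  ∂Q/∂x = -4*x - 3*y - 2
  ∂P/∂y = -4*y
  integrand = ∂Q/∂x - ∂P/∂y = -4*x + y - 2.
Integrating over R: integral_0^1 integral_0^1 (-4*x + y - 2) dx dy = -7/2.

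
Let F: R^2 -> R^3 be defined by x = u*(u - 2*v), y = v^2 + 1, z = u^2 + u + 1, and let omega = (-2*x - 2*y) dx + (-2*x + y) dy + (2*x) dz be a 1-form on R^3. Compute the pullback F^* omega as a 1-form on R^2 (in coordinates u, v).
F^* omega = (4*u^2*v + 2*u^2 - 12*u*v^2 - 4*u*v - 4*u + 4*v^3 + 4*v) du + (4*u^3 - 12*u^2*v + 12*u*v^2 + 4*u + 2*v^3 + 2*v) dv

Using F^*(f dg) = (f ∘ F) d(g ∘ F), substitute each coordinate x_i by F_i(u, v) in f_i, and replace dx_i by d F_i = (∂F_i/∂u) du + (∂F_i/∂v) dv.
  For the x component: f_1(F) = -2*u^2 + 4*u*v - 2*v^2 - 2; d F_1 = (2*u - 2*v) du + (-2*u) dv
  For the y component: f_2(F) = -2*u^2 + 4*u*v + v^2 + 1; d F_2 = (0) du + (2*v) dv
  For the z component: f_3(F) = 2*u*(u - 2*v); d F_3 = (2*u + 1) du + (0) dv
Combining and collecting du, dv coefficients:
  coeff of du: 4*u^2*v + 2*u^2 - 12*u*v^2 - 4*u*v - 4*u + 4*v^3 + 4*v
  coeff of dv: 4*u^3 - 12*u^2*v + 12*u*v^2 + 4*u + 2*v^3 + 2*v
F^* omega = (4*u^2*v + 2*u^2 - 12*u*v^2 - 4*u*v - 4*u + 4*v^3 + 4*v) du + (4*u^3 - 12*u^2*v + 12*u*v^2 + 4*u + 2*v^3 + 2*v) dv.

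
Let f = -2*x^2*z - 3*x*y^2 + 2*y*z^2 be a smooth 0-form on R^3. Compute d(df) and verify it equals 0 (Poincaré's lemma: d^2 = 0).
d(df) = 0

Step 1: df = sum_i (∂f/∂x_i) dx_i = (-4*x*z - 3*y^2) dx + (-6*x*y + 2*z^2) dy + (-2*x^2 + 4*y*z) dz.
Step 2: Apply d again. Using the 1-form formula, the coefficient of dx ∧ dy in d(df) is ∂^2 f/∂x ∂y - ∂^2 f/∂y ∂x = (-6*y) - (-6*y) = 0 (equality of mixed partials for smooth f).
Similarly for dx ∧ dz and dy ∧ dz — all coefficients vanish. So d(df) = 0.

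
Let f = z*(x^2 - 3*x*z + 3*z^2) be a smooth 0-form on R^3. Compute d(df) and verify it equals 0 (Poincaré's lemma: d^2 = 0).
d(df) = 0

Step 1: df = sum_i (∂f/∂x_i) dx_i = (z*(2*x - 3*z)) dx + (0) dy + (x^2 - 6*x*z + 9*z^2) dz.
Step 2: Apply d again. Using the 1-form formula, the coefficient of dx ∧ dy in d(df) is ∂^2 f/∂x ∂y - ∂^2 f/∂y ∂x = (0) - (0) = 0 (equality of mixed partials for smooth f).
Similarly for dx ∧ dz and dy ∧ dz — all coefficients vanish. So d(df) = 0.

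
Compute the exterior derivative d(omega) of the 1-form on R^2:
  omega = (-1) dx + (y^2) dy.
d(omega) = 0

For a 1-form omega = sum_i f_i dx_i, the exterior derivative is
  d(omega) = sum_{i < j} (∂f_j/∂x_i - ∂f_i/∂x_j) dx_i ∧ dx_j.

Assembling: d(omega) = 0.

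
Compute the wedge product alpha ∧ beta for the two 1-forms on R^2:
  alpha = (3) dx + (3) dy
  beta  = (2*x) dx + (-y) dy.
alpha ∧ beta = (-6*x - 3*y) dx ∧ dy

Distribute the wedge, using dx_i ∧ dx_j = -dx_j ∧ dx_i and dx_i ∧ dx_i = 0. For each pair (i, j) with i < j, the coefficient of dx_i ∧ dx_j in alpha ∧ beta is (alpha_i * beta_j - alpha_j * beta_i). Collecting: alpha ∧ beta = (-6*x - 3*y) dx ∧ dy.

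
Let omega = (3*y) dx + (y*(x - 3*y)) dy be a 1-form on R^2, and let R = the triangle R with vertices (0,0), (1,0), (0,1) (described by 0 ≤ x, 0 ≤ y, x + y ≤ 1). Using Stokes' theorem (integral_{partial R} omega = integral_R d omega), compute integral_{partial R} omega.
integral_(partial R) omega = -4/3

Stokes: integral_partial_R omega = integral_R d omega with d omega = (∂Q/∂x - ∂P/∂y) dx ∧ dy.
  ∂Q/∂x = y
  ∂P/∂y = 3
  integrand = ∂Q/∂x - ∂P/∂y = y - 3.
Integrating over R: integral_0^1 integral_0^{1-x} (y - 3) dy dx = -4/3.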